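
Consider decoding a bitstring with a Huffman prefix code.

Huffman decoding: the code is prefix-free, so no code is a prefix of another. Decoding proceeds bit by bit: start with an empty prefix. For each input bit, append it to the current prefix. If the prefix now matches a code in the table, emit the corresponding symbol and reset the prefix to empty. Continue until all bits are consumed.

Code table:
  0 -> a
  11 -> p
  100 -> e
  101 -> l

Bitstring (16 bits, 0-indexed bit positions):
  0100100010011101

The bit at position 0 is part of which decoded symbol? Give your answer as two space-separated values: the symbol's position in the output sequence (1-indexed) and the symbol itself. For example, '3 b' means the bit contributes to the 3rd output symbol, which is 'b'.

Bit 0: prefix='0' -> emit 'a', reset
Bit 1: prefix='1' (no match yet)
Bit 2: prefix='10' (no match yet)
Bit 3: prefix='100' -> emit 'e', reset
Bit 4: prefix='1' (no match yet)

Answer: 1 a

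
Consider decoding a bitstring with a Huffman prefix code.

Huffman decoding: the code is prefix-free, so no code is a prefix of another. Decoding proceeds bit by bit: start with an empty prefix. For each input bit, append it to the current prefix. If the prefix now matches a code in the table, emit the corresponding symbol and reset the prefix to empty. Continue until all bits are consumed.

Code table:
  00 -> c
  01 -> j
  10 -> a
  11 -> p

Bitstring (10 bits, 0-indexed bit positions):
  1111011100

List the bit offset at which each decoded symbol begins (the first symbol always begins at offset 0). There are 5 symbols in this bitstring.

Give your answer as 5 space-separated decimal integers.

Answer: 0 2 4 6 8

Derivation:
Bit 0: prefix='1' (no match yet)
Bit 1: prefix='11' -> emit 'p', reset
Bit 2: prefix='1' (no match yet)
Bit 3: prefix='11' -> emit 'p', reset
Bit 4: prefix='0' (no match yet)
Bit 5: prefix='01' -> emit 'j', reset
Bit 6: prefix='1' (no match yet)
Bit 7: prefix='11' -> emit 'p', reset
Bit 8: prefix='0' (no match yet)
Bit 9: prefix='00' -> emit 'c', reset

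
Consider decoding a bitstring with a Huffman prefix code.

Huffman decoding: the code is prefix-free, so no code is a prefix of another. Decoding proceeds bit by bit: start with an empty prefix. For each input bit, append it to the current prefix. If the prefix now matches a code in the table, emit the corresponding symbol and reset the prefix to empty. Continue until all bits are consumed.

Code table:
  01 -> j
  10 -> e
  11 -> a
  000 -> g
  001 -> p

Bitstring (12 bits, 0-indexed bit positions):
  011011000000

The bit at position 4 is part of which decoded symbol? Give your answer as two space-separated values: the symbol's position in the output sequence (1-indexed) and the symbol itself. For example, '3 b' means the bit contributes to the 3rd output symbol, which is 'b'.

Bit 0: prefix='0' (no match yet)
Bit 1: prefix='01' -> emit 'j', reset
Bit 2: prefix='1' (no match yet)
Bit 3: prefix='10' -> emit 'e', reset
Bit 4: prefix='1' (no match yet)
Bit 5: prefix='11' -> emit 'a', reset
Bit 6: prefix='0' (no match yet)
Bit 7: prefix='00' (no match yet)
Bit 8: prefix='000' -> emit 'g', reset

Answer: 3 a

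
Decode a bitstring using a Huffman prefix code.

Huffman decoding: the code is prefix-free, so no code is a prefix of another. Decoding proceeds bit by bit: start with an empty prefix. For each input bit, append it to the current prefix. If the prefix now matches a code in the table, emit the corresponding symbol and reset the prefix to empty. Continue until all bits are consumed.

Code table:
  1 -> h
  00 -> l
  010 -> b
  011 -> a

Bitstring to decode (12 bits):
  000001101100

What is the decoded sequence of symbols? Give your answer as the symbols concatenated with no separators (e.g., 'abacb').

Answer: llaal

Derivation:
Bit 0: prefix='0' (no match yet)
Bit 1: prefix='00' -> emit 'l', reset
Bit 2: prefix='0' (no match yet)
Bit 3: prefix='00' -> emit 'l', reset
Bit 4: prefix='0' (no match yet)
Bit 5: prefix='01' (no match yet)
Bit 6: prefix='011' -> emit 'a', reset
Bit 7: prefix='0' (no match yet)
Bit 8: prefix='01' (no match yet)
Bit 9: prefix='011' -> emit 'a', reset
Bit 10: prefix='0' (no match yet)
Bit 11: prefix='00' -> emit 'l', reset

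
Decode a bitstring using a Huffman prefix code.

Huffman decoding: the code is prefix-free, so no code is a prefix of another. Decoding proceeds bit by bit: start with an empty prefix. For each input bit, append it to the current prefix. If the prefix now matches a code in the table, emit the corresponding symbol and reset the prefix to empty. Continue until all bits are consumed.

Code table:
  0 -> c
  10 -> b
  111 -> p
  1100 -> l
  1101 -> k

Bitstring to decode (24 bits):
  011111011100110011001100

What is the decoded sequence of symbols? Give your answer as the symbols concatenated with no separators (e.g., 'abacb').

Answer: cpkllll

Derivation:
Bit 0: prefix='0' -> emit 'c', reset
Bit 1: prefix='1' (no match yet)
Bit 2: prefix='11' (no match yet)
Bit 3: prefix='111' -> emit 'p', reset
Bit 4: prefix='1' (no match yet)
Bit 5: prefix='11' (no match yet)
Bit 6: prefix='110' (no match yet)
Bit 7: prefix='1101' -> emit 'k', reset
Bit 8: prefix='1' (no match yet)
Bit 9: prefix='11' (no match yet)
Bit 10: prefix='110' (no match yet)
Bit 11: prefix='1100' -> emit 'l', reset
Bit 12: prefix='1' (no match yet)
Bit 13: prefix='11' (no match yet)
Bit 14: prefix='110' (no match yet)
Bit 15: prefix='1100' -> emit 'l', reset
Bit 16: prefix='1' (no match yet)
Bit 17: prefix='11' (no match yet)
Bit 18: prefix='110' (no match yet)
Bit 19: prefix='1100' -> emit 'l', reset
Bit 20: prefix='1' (no match yet)
Bit 21: prefix='11' (no match yet)
Bit 22: prefix='110' (no match yet)
Bit 23: prefix='1100' -> emit 'l', reset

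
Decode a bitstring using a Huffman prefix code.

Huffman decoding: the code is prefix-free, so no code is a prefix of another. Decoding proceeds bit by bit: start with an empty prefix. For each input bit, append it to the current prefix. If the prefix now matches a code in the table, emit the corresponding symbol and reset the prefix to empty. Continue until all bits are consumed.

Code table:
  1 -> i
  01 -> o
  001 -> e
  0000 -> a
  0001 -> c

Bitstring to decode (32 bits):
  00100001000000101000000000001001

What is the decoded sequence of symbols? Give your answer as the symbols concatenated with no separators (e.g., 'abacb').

Answer: eaiaeoaace

Derivation:
Bit 0: prefix='0' (no match yet)
Bit 1: prefix='00' (no match yet)
Bit 2: prefix='001' -> emit 'e', reset
Bit 3: prefix='0' (no match yet)
Bit 4: prefix='00' (no match yet)
Bit 5: prefix='000' (no match yet)
Bit 6: prefix='0000' -> emit 'a', reset
Bit 7: prefix='1' -> emit 'i', reset
Bit 8: prefix='0' (no match yet)
Bit 9: prefix='00' (no match yet)
Bit 10: prefix='000' (no match yet)
Bit 11: prefix='0000' -> emit 'a', reset
Bit 12: prefix='0' (no match yet)
Bit 13: prefix='00' (no match yet)
Bit 14: prefix='001' -> emit 'e', reset
Bit 15: prefix='0' (no match yet)
Bit 16: prefix='01' -> emit 'o', reset
Bit 17: prefix='0' (no match yet)
Bit 18: prefix='00' (no match yet)
Bit 19: prefix='000' (no match yet)
Bit 20: prefix='0000' -> emit 'a', reset
Bit 21: prefix='0' (no match yet)
Bit 22: prefix='00' (no match yet)
Bit 23: prefix='000' (no match yet)
Bit 24: prefix='0000' -> emit 'a', reset
Bit 25: prefix='0' (no match yet)
Bit 26: prefix='00' (no match yet)
Bit 27: prefix='000' (no match yet)
Bit 28: prefix='0001' -> emit 'c', reset
Bit 29: prefix='0' (no match yet)
Bit 30: prefix='00' (no match yet)
Bit 31: prefix='001' -> emit 'e', reset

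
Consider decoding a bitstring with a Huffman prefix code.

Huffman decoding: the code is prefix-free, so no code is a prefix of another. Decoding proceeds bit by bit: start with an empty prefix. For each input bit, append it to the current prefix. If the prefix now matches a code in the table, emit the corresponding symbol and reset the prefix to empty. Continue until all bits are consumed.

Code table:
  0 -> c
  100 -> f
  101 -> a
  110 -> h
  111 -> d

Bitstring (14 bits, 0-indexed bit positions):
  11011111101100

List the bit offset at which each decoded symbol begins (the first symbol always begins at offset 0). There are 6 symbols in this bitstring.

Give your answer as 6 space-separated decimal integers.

Answer: 0 3 6 9 10 13

Derivation:
Bit 0: prefix='1' (no match yet)
Bit 1: prefix='11' (no match yet)
Bit 2: prefix='110' -> emit 'h', reset
Bit 3: prefix='1' (no match yet)
Bit 4: prefix='11' (no match yet)
Bit 5: prefix='111' -> emit 'd', reset
Bit 6: prefix='1' (no match yet)
Bit 7: prefix='11' (no match yet)
Bit 8: prefix='111' -> emit 'd', reset
Bit 9: prefix='0' -> emit 'c', reset
Bit 10: prefix='1' (no match yet)
Bit 11: prefix='11' (no match yet)
Bit 12: prefix='110' -> emit 'h', reset
Bit 13: prefix='0' -> emit 'c', reset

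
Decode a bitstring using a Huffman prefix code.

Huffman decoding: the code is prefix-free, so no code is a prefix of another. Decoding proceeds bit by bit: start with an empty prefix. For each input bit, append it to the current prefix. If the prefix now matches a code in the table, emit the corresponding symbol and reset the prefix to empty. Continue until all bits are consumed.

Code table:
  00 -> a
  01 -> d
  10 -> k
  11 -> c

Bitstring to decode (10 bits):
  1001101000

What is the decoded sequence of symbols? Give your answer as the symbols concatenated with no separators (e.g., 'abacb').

Answer: kdkka

Derivation:
Bit 0: prefix='1' (no match yet)
Bit 1: prefix='10' -> emit 'k', reset
Bit 2: prefix='0' (no match yet)
Bit 3: prefix='01' -> emit 'd', reset
Bit 4: prefix='1' (no match yet)
Bit 5: prefix='10' -> emit 'k', reset
Bit 6: prefix='1' (no match yet)
Bit 7: prefix='10' -> emit 'k', reset
Bit 8: prefix='0' (no match yet)
Bit 9: prefix='00' -> emit 'a', reset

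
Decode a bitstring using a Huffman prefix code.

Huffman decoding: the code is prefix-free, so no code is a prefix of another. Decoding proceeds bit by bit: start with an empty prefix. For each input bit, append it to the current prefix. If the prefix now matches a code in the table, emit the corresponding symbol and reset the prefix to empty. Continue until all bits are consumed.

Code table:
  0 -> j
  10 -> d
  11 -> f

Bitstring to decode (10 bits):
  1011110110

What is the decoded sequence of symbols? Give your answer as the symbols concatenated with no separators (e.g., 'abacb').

Answer: dffjfj

Derivation:
Bit 0: prefix='1' (no match yet)
Bit 1: prefix='10' -> emit 'd', reset
Bit 2: prefix='1' (no match yet)
Bit 3: prefix='11' -> emit 'f', reset
Bit 4: prefix='1' (no match yet)
Bit 5: prefix='11' -> emit 'f', reset
Bit 6: prefix='0' -> emit 'j', reset
Bit 7: prefix='1' (no match yet)
Bit 8: prefix='11' -> emit 'f', reset
Bit 9: prefix='0' -> emit 'j', reset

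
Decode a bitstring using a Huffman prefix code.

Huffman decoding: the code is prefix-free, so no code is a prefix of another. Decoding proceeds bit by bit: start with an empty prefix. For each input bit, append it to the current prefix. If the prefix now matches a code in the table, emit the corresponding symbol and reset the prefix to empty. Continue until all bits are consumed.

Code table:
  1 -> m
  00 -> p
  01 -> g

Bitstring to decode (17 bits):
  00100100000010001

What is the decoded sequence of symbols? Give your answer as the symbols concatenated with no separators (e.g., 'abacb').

Answer: pmpmpppmpg

Derivation:
Bit 0: prefix='0' (no match yet)
Bit 1: prefix='00' -> emit 'p', reset
Bit 2: prefix='1' -> emit 'm', reset
Bit 3: prefix='0' (no match yet)
Bit 4: prefix='00' -> emit 'p', reset
Bit 5: prefix='1' -> emit 'm', reset
Bit 6: prefix='0' (no match yet)
Bit 7: prefix='00' -> emit 'p', reset
Bit 8: prefix='0' (no match yet)
Bit 9: prefix='00' -> emit 'p', reset
Bit 10: prefix='0' (no match yet)
Bit 11: prefix='00' -> emit 'p', reset
Bit 12: prefix='1' -> emit 'm', reset
Bit 13: prefix='0' (no match yet)
Bit 14: prefix='00' -> emit 'p', reset
Bit 15: prefix='0' (no match yet)
Bit 16: prefix='01' -> emit 'g', reset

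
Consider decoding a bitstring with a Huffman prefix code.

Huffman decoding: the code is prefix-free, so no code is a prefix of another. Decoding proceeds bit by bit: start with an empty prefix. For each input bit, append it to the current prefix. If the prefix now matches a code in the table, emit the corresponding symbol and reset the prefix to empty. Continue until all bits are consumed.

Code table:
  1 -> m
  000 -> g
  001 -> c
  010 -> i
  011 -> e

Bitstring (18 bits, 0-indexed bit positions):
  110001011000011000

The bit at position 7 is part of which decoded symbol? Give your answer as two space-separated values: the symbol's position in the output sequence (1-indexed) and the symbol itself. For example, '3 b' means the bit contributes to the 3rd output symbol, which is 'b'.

Bit 0: prefix='1' -> emit 'm', reset
Bit 1: prefix='1' -> emit 'm', reset
Bit 2: prefix='0' (no match yet)
Bit 3: prefix='00' (no match yet)
Bit 4: prefix='000' -> emit 'g', reset
Bit 5: prefix='1' -> emit 'm', reset
Bit 6: prefix='0' (no match yet)
Bit 7: prefix='01' (no match yet)
Bit 8: prefix='011' -> emit 'e', reset
Bit 9: prefix='0' (no match yet)
Bit 10: prefix='00' (no match yet)
Bit 11: prefix='000' -> emit 'g', reset

Answer: 5 e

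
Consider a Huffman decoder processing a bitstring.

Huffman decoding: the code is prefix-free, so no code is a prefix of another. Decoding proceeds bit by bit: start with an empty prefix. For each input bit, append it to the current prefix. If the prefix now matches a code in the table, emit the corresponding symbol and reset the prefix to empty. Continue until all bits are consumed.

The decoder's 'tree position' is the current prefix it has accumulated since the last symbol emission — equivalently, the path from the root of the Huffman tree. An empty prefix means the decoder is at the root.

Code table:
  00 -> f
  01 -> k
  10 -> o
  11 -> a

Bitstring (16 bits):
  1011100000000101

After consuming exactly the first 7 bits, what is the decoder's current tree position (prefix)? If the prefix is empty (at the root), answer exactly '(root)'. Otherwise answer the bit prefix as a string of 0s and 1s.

Bit 0: prefix='1' (no match yet)
Bit 1: prefix='10' -> emit 'o', reset
Bit 2: prefix='1' (no match yet)
Bit 3: prefix='11' -> emit 'a', reset
Bit 4: prefix='1' (no match yet)
Bit 5: prefix='10' -> emit 'o', reset
Bit 6: prefix='0' (no match yet)

Answer: 0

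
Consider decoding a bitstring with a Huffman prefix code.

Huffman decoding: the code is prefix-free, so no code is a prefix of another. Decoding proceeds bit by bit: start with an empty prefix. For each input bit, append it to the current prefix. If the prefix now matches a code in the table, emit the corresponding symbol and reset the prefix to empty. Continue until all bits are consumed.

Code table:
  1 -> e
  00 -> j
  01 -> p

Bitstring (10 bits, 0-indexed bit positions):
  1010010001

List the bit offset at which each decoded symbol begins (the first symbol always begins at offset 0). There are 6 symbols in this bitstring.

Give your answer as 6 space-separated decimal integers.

Bit 0: prefix='1' -> emit 'e', reset
Bit 1: prefix='0' (no match yet)
Bit 2: prefix='01' -> emit 'p', reset
Bit 3: prefix='0' (no match yet)
Bit 4: prefix='00' -> emit 'j', reset
Bit 5: prefix='1' -> emit 'e', reset
Bit 6: prefix='0' (no match yet)
Bit 7: prefix='00' -> emit 'j', reset
Bit 8: prefix='0' (no match yet)
Bit 9: prefix='01' -> emit 'p', reset

Answer: 0 1 3 5 6 8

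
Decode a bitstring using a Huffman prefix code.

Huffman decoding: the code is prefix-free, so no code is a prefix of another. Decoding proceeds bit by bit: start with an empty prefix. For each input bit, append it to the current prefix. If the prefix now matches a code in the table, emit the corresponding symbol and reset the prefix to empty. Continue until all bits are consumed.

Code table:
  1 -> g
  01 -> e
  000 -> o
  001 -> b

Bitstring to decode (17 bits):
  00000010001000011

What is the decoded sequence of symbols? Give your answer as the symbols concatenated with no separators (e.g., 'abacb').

Answer: oogogoeg

Derivation:
Bit 0: prefix='0' (no match yet)
Bit 1: prefix='00' (no match yet)
Bit 2: prefix='000' -> emit 'o', reset
Bit 3: prefix='0' (no match yet)
Bit 4: prefix='00' (no match yet)
Bit 5: prefix='000' -> emit 'o', reset
Bit 6: prefix='1' -> emit 'g', reset
Bit 7: prefix='0' (no match yet)
Bit 8: prefix='00' (no match yet)
Bit 9: prefix='000' -> emit 'o', reset
Bit 10: prefix='1' -> emit 'g', reset
Bit 11: prefix='0' (no match yet)
Bit 12: prefix='00' (no match yet)
Bit 13: prefix='000' -> emit 'o', reset
Bit 14: prefix='0' (no match yet)
Bit 15: prefix='01' -> emit 'e', reset
Bit 16: prefix='1' -> emit 'g', reset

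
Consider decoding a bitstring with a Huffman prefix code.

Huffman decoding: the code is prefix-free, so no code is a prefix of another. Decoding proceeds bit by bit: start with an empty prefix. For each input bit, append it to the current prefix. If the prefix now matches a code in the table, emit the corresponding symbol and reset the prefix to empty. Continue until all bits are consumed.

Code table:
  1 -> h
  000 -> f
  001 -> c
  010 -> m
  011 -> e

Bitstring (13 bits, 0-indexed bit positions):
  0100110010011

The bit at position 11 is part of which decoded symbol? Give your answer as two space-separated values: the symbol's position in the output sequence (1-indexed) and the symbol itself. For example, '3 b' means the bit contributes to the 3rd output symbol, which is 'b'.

Answer: 4 c

Derivation:
Bit 0: prefix='0' (no match yet)
Bit 1: prefix='01' (no match yet)
Bit 2: prefix='010' -> emit 'm', reset
Bit 3: prefix='0' (no match yet)
Bit 4: prefix='01' (no match yet)
Bit 5: prefix='011' -> emit 'e', reset
Bit 6: prefix='0' (no match yet)
Bit 7: prefix='00' (no match yet)
Bit 8: prefix='001' -> emit 'c', reset
Bit 9: prefix='0' (no match yet)
Bit 10: prefix='00' (no match yet)
Bit 11: prefix='001' -> emit 'c', reset
Bit 12: prefix='1' -> emit 'h', reset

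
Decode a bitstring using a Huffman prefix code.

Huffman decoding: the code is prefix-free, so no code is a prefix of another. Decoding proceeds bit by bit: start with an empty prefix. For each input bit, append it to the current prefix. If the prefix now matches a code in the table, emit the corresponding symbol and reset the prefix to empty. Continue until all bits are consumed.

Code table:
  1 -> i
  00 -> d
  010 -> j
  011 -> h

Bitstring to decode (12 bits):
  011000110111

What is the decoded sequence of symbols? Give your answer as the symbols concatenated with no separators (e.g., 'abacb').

Bit 0: prefix='0' (no match yet)
Bit 1: prefix='01' (no match yet)
Bit 2: prefix='011' -> emit 'h', reset
Bit 3: prefix='0' (no match yet)
Bit 4: prefix='00' -> emit 'd', reset
Bit 5: prefix='0' (no match yet)
Bit 6: prefix='01' (no match yet)
Bit 7: prefix='011' -> emit 'h', reset
Bit 8: prefix='0' (no match yet)
Bit 9: prefix='01' (no match yet)
Bit 10: prefix='011' -> emit 'h', reset
Bit 11: prefix='1' -> emit 'i', reset

Answer: hdhhi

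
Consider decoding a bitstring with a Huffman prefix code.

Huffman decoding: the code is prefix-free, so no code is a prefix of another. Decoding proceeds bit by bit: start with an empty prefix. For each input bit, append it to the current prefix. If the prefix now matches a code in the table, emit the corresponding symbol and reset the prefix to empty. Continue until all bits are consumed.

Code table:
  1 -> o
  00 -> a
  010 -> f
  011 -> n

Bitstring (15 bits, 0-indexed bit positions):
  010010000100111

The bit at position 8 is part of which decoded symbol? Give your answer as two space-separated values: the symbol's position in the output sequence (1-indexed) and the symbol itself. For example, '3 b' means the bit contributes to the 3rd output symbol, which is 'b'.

Answer: 4 f

Derivation:
Bit 0: prefix='0' (no match yet)
Bit 1: prefix='01' (no match yet)
Bit 2: prefix='010' -> emit 'f', reset
Bit 3: prefix='0' (no match yet)
Bit 4: prefix='01' (no match yet)
Bit 5: prefix='010' -> emit 'f', reset
Bit 6: prefix='0' (no match yet)
Bit 7: prefix='00' -> emit 'a', reset
Bit 8: prefix='0' (no match yet)
Bit 9: prefix='01' (no match yet)
Bit 10: prefix='010' -> emit 'f', reset
Bit 11: prefix='0' (no match yet)
Bit 12: prefix='01' (no match yet)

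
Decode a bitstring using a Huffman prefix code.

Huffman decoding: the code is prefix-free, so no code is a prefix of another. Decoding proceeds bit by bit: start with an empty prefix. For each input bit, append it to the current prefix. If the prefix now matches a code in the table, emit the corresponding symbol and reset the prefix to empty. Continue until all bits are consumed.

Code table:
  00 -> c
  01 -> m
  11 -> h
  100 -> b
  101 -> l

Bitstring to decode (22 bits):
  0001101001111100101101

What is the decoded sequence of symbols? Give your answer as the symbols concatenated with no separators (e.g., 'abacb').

Answer: cmlchhbll

Derivation:
Bit 0: prefix='0' (no match yet)
Bit 1: prefix='00' -> emit 'c', reset
Bit 2: prefix='0' (no match yet)
Bit 3: prefix='01' -> emit 'm', reset
Bit 4: prefix='1' (no match yet)
Bit 5: prefix='10' (no match yet)
Bit 6: prefix='101' -> emit 'l', reset
Bit 7: prefix='0' (no match yet)
Bit 8: prefix='00' -> emit 'c', reset
Bit 9: prefix='1' (no match yet)
Bit 10: prefix='11' -> emit 'h', reset
Bit 11: prefix='1' (no match yet)
Bit 12: prefix='11' -> emit 'h', reset
Bit 13: prefix='1' (no match yet)
Bit 14: prefix='10' (no match yet)
Bit 15: prefix='100' -> emit 'b', reset
Bit 16: prefix='1' (no match yet)
Bit 17: prefix='10' (no match yet)
Bit 18: prefix='101' -> emit 'l', reset
Bit 19: prefix='1' (no match yet)
Bit 20: prefix='10' (no match yet)
Bit 21: prefix='101' -> emit 'l', reset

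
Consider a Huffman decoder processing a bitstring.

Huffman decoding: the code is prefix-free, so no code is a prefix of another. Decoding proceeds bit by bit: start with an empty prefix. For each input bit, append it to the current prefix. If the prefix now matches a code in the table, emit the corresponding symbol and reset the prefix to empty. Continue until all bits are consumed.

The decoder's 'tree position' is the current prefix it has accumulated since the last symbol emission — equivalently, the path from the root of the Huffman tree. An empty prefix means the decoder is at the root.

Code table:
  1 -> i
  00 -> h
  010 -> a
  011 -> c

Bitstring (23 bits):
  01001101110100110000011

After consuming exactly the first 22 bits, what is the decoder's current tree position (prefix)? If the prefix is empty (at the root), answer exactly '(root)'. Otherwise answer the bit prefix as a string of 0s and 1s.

Answer: 01

Derivation:
Bit 0: prefix='0' (no match yet)
Bit 1: prefix='01' (no match yet)
Bit 2: prefix='010' -> emit 'a', reset
Bit 3: prefix='0' (no match yet)
Bit 4: prefix='01' (no match yet)
Bit 5: prefix='011' -> emit 'c', reset
Bit 6: prefix='0' (no match yet)
Bit 7: prefix='01' (no match yet)
Bit 8: prefix='011' -> emit 'c', reset
Bit 9: prefix='1' -> emit 'i', reset
Bit 10: prefix='0' (no match yet)
Bit 11: prefix='01' (no match yet)
Bit 12: prefix='010' -> emit 'a', reset
Bit 13: prefix='0' (no match yet)
Bit 14: prefix='01' (no match yet)
Bit 15: prefix='011' -> emit 'c', reset
Bit 16: prefix='0' (no match yet)
Bit 17: prefix='00' -> emit 'h', reset
Bit 18: prefix='0' (no match yet)
Bit 19: prefix='00' -> emit 'h', reset
Bit 20: prefix='0' (no match yet)
Bit 21: prefix='01' (no match yet)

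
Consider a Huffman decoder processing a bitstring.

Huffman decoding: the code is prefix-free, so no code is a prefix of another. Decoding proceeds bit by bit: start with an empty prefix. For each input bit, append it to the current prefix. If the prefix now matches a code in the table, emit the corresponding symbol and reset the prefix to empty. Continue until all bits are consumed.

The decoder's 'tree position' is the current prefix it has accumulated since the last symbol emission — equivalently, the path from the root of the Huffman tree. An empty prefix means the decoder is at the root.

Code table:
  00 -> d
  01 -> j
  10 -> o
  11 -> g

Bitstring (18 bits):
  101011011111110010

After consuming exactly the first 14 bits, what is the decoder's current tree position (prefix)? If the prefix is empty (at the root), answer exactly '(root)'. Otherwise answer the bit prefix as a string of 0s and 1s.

Bit 0: prefix='1' (no match yet)
Bit 1: prefix='10' -> emit 'o', reset
Bit 2: prefix='1' (no match yet)
Bit 3: prefix='10' -> emit 'o', reset
Bit 4: prefix='1' (no match yet)
Bit 5: prefix='11' -> emit 'g', reset
Bit 6: prefix='0' (no match yet)
Bit 7: prefix='01' -> emit 'j', reset
Bit 8: prefix='1' (no match yet)
Bit 9: prefix='11' -> emit 'g', reset
Bit 10: prefix='1' (no match yet)
Bit 11: prefix='11' -> emit 'g', reset
Bit 12: prefix='1' (no match yet)
Bit 13: prefix='11' -> emit 'g', reset

Answer: (root)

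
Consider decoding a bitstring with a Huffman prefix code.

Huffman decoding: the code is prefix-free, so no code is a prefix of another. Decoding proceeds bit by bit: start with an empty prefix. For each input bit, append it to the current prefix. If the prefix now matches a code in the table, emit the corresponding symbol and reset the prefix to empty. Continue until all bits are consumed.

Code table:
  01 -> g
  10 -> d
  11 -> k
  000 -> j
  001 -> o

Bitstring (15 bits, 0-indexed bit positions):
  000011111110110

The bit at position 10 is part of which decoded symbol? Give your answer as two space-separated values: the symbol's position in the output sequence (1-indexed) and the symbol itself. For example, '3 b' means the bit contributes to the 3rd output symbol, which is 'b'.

Bit 0: prefix='0' (no match yet)
Bit 1: prefix='00' (no match yet)
Bit 2: prefix='000' -> emit 'j', reset
Bit 3: prefix='0' (no match yet)
Bit 4: prefix='01' -> emit 'g', reset
Bit 5: prefix='1' (no match yet)
Bit 6: prefix='11' -> emit 'k', reset
Bit 7: prefix='1' (no match yet)
Bit 8: prefix='11' -> emit 'k', reset
Bit 9: prefix='1' (no match yet)
Bit 10: prefix='11' -> emit 'k', reset
Bit 11: prefix='0' (no match yet)
Bit 12: prefix='01' -> emit 'g', reset
Bit 13: prefix='1' (no match yet)
Bit 14: prefix='10' -> emit 'd', reset

Answer: 5 k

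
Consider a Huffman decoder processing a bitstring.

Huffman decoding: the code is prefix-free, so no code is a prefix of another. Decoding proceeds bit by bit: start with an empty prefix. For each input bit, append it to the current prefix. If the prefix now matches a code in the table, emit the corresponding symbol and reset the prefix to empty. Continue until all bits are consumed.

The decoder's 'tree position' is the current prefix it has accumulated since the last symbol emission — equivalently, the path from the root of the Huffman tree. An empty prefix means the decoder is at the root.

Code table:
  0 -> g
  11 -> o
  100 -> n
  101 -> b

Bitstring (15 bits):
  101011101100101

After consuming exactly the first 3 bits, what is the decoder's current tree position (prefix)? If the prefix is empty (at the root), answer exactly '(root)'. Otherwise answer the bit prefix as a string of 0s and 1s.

Answer: (root)

Derivation:
Bit 0: prefix='1' (no match yet)
Bit 1: prefix='10' (no match yet)
Bit 2: prefix='101' -> emit 'b', reset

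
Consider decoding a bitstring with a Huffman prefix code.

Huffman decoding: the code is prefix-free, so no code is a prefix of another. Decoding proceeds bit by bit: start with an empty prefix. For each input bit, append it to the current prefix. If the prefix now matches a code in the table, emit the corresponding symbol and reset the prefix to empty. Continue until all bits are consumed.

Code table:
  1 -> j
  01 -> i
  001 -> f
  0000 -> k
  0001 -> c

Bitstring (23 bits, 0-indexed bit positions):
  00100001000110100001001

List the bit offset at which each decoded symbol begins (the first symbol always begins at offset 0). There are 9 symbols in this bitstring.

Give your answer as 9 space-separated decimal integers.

Bit 0: prefix='0' (no match yet)
Bit 1: prefix='00' (no match yet)
Bit 2: prefix='001' -> emit 'f', reset
Bit 3: prefix='0' (no match yet)
Bit 4: prefix='00' (no match yet)
Bit 5: prefix='000' (no match yet)
Bit 6: prefix='0000' -> emit 'k', reset
Bit 7: prefix='1' -> emit 'j', reset
Bit 8: prefix='0' (no match yet)
Bit 9: prefix='00' (no match yet)
Bit 10: prefix='000' (no match yet)
Bit 11: prefix='0001' -> emit 'c', reset
Bit 12: prefix='1' -> emit 'j', reset
Bit 13: prefix='0' (no match yet)
Bit 14: prefix='01' -> emit 'i', reset
Bit 15: prefix='0' (no match yet)
Bit 16: prefix='00' (no match yet)
Bit 17: prefix='000' (no match yet)
Bit 18: prefix='0000' -> emit 'k', reset
Bit 19: prefix='1' -> emit 'j', reset
Bit 20: prefix='0' (no match yet)
Bit 21: prefix='00' (no match yet)
Bit 22: prefix='001' -> emit 'f', reset

Answer: 0 3 7 8 12 13 15 19 20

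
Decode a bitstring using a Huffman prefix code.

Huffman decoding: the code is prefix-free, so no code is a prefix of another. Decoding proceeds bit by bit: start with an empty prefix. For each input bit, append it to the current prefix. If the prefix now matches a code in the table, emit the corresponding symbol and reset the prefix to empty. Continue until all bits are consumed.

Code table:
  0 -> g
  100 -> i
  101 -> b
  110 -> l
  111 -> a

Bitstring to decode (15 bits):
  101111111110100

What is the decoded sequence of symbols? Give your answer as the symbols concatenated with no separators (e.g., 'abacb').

Answer: baali

Derivation:
Bit 0: prefix='1' (no match yet)
Bit 1: prefix='10' (no match yet)
Bit 2: prefix='101' -> emit 'b', reset
Bit 3: prefix='1' (no match yet)
Bit 4: prefix='11' (no match yet)
Bit 5: prefix='111' -> emit 'a', reset
Bit 6: prefix='1' (no match yet)
Bit 7: prefix='11' (no match yet)
Bit 8: prefix='111' -> emit 'a', reset
Bit 9: prefix='1' (no match yet)
Bit 10: prefix='11' (no match yet)
Bit 11: prefix='110' -> emit 'l', reset
Bit 12: prefix='1' (no match yet)
Bit 13: prefix='10' (no match yet)
Bit 14: prefix='100' -> emit 'i', reset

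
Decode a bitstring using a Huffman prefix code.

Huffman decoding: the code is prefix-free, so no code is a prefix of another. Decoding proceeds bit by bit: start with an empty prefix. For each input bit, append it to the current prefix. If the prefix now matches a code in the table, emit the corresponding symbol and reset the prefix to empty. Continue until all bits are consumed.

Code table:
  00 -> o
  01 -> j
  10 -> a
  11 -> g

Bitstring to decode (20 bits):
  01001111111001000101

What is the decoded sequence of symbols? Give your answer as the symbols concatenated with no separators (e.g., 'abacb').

Bit 0: prefix='0' (no match yet)
Bit 1: prefix='01' -> emit 'j', reset
Bit 2: prefix='0' (no match yet)
Bit 3: prefix='00' -> emit 'o', reset
Bit 4: prefix='1' (no match yet)
Bit 5: prefix='11' -> emit 'g', reset
Bit 6: prefix='1' (no match yet)
Bit 7: prefix='11' -> emit 'g', reset
Bit 8: prefix='1' (no match yet)
Bit 9: prefix='11' -> emit 'g', reset
Bit 10: prefix='1' (no match yet)
Bit 11: prefix='10' -> emit 'a', reset
Bit 12: prefix='0' (no match yet)
Bit 13: prefix='01' -> emit 'j', reset
Bit 14: prefix='0' (no match yet)
Bit 15: prefix='00' -> emit 'o', reset
Bit 16: prefix='0' (no match yet)
Bit 17: prefix='01' -> emit 'j', reset
Bit 18: prefix='0' (no match yet)
Bit 19: prefix='01' -> emit 'j', reset

Answer: jogggajojj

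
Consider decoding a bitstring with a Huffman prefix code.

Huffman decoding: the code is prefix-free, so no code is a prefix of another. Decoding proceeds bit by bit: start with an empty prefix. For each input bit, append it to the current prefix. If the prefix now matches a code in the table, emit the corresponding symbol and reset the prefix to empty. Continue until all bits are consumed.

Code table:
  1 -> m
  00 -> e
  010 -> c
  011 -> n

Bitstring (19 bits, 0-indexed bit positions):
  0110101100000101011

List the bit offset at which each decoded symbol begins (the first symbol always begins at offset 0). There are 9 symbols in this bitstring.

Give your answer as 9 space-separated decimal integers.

Bit 0: prefix='0' (no match yet)
Bit 1: prefix='01' (no match yet)
Bit 2: prefix='011' -> emit 'n', reset
Bit 3: prefix='0' (no match yet)
Bit 4: prefix='01' (no match yet)
Bit 5: prefix='010' -> emit 'c', reset
Bit 6: prefix='1' -> emit 'm', reset
Bit 7: prefix='1' -> emit 'm', reset
Bit 8: prefix='0' (no match yet)
Bit 9: prefix='00' -> emit 'e', reset
Bit 10: prefix='0' (no match yet)
Bit 11: prefix='00' -> emit 'e', reset
Bit 12: prefix='0' (no match yet)
Bit 13: prefix='01' (no match yet)
Bit 14: prefix='010' -> emit 'c', reset
Bit 15: prefix='1' -> emit 'm', reset
Bit 16: prefix='0' (no match yet)
Bit 17: prefix='01' (no match yet)
Bit 18: prefix='011' -> emit 'n', reset

Answer: 0 3 6 7 8 10 12 15 16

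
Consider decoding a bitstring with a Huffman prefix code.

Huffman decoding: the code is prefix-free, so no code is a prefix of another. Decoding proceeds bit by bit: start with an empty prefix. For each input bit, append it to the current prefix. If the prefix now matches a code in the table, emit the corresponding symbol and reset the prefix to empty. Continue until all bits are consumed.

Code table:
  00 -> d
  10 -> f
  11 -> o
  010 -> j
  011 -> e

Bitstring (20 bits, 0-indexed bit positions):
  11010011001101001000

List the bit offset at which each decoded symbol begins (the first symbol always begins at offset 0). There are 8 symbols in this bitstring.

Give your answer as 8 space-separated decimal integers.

Bit 0: prefix='1' (no match yet)
Bit 1: prefix='11' -> emit 'o', reset
Bit 2: prefix='0' (no match yet)
Bit 3: prefix='01' (no match yet)
Bit 4: prefix='010' -> emit 'j', reset
Bit 5: prefix='0' (no match yet)
Bit 6: prefix='01' (no match yet)
Bit 7: prefix='011' -> emit 'e', reset
Bit 8: prefix='0' (no match yet)
Bit 9: prefix='00' -> emit 'd', reset
Bit 10: prefix='1' (no match yet)
Bit 11: prefix='11' -> emit 'o', reset
Bit 12: prefix='0' (no match yet)
Bit 13: prefix='01' (no match yet)
Bit 14: prefix='010' -> emit 'j', reset
Bit 15: prefix='0' (no match yet)
Bit 16: prefix='01' (no match yet)
Bit 17: prefix='010' -> emit 'j', reset
Bit 18: prefix='0' (no match yet)
Bit 19: prefix='00' -> emit 'd', reset

Answer: 0 2 5 8 10 12 15 18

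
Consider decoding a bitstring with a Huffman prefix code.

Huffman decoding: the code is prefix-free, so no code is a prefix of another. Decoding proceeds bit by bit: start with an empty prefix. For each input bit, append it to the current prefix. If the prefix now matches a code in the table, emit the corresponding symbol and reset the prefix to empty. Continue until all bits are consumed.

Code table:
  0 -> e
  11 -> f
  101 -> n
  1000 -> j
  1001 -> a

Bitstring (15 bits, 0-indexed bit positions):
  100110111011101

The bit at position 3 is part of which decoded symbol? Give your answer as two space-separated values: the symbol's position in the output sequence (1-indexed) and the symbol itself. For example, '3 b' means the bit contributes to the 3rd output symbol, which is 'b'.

Answer: 1 a

Derivation:
Bit 0: prefix='1' (no match yet)
Bit 1: prefix='10' (no match yet)
Bit 2: prefix='100' (no match yet)
Bit 3: prefix='1001' -> emit 'a', reset
Bit 4: prefix='1' (no match yet)
Bit 5: prefix='10' (no match yet)
Bit 6: prefix='101' -> emit 'n', reset
Bit 7: prefix='1' (no match yet)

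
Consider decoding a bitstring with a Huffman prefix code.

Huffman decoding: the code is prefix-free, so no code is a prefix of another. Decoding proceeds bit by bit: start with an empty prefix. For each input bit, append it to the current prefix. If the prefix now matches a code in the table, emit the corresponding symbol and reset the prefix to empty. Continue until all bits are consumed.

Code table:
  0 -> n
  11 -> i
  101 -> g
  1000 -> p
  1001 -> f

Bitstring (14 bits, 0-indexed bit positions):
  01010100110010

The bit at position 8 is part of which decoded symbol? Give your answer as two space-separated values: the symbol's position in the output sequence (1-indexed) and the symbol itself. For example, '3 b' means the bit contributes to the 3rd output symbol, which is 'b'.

Bit 0: prefix='0' -> emit 'n', reset
Bit 1: prefix='1' (no match yet)
Bit 2: prefix='10' (no match yet)
Bit 3: prefix='101' -> emit 'g', reset
Bit 4: prefix='0' -> emit 'n', reset
Bit 5: prefix='1' (no match yet)
Bit 6: prefix='10' (no match yet)
Bit 7: prefix='100' (no match yet)
Bit 8: prefix='1001' -> emit 'f', reset
Bit 9: prefix='1' (no match yet)
Bit 10: prefix='10' (no match yet)
Bit 11: prefix='100' (no match yet)
Bit 12: prefix='1001' -> emit 'f', reset

Answer: 4 f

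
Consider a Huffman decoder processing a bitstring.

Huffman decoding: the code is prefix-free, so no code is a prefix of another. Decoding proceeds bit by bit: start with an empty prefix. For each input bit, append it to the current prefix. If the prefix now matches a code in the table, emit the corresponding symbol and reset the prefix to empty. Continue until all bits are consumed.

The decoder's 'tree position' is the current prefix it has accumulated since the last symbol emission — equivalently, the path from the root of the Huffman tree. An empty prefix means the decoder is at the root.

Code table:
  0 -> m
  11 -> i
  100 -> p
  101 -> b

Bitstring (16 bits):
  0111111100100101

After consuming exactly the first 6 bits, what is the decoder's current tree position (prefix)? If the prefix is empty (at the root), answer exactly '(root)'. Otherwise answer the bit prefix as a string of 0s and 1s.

Answer: 1

Derivation:
Bit 0: prefix='0' -> emit 'm', reset
Bit 1: prefix='1' (no match yet)
Bit 2: prefix='11' -> emit 'i', reset
Bit 3: prefix='1' (no match yet)
Bit 4: prefix='11' -> emit 'i', reset
Bit 5: prefix='1' (no match yet)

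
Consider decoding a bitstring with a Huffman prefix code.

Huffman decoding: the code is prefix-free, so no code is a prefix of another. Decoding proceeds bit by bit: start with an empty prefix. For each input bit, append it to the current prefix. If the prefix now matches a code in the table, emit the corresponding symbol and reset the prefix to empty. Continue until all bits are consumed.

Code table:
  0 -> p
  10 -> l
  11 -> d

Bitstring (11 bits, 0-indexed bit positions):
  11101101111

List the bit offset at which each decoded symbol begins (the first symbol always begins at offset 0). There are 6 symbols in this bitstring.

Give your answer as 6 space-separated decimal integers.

Answer: 0 2 4 6 7 9

Derivation:
Bit 0: prefix='1' (no match yet)
Bit 1: prefix='11' -> emit 'd', reset
Bit 2: prefix='1' (no match yet)
Bit 3: prefix='10' -> emit 'l', reset
Bit 4: prefix='1' (no match yet)
Bit 5: prefix='11' -> emit 'd', reset
Bit 6: prefix='0' -> emit 'p', reset
Bit 7: prefix='1' (no match yet)
Bit 8: prefix='11' -> emit 'd', reset
Bit 9: prefix='1' (no match yet)
Bit 10: prefix='11' -> emit 'd', reset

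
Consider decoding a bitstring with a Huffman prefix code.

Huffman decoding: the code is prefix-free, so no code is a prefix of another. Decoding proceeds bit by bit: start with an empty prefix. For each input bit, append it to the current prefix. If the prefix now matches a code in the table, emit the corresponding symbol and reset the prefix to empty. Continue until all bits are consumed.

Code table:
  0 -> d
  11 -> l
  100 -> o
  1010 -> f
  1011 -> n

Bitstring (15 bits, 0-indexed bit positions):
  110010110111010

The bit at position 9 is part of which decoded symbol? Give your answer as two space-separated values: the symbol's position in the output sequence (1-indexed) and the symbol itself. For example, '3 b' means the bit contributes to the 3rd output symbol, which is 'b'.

Answer: 6 l

Derivation:
Bit 0: prefix='1' (no match yet)
Bit 1: prefix='11' -> emit 'l', reset
Bit 2: prefix='0' -> emit 'd', reset
Bit 3: prefix='0' -> emit 'd', reset
Bit 4: prefix='1' (no match yet)
Bit 5: prefix='10' (no match yet)
Bit 6: prefix='101' (no match yet)
Bit 7: prefix='1011' -> emit 'n', reset
Bit 8: prefix='0' -> emit 'd', reset
Bit 9: prefix='1' (no match yet)
Bit 10: prefix='11' -> emit 'l', reset
Bit 11: prefix='1' (no match yet)
Bit 12: prefix='10' (no match yet)
Bit 13: prefix='101' (no match yet)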